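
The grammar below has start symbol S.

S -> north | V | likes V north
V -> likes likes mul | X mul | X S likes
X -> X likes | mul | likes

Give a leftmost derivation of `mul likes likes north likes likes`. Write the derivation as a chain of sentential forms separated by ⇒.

S ⇒ V   [S -> V]
V ⇒ X S likes   [V -> X S likes]
X S likes ⇒ mul S likes   [X -> mul]
mul S likes ⇒ mul V likes   [S -> V]
mul V likes ⇒ mul X S likes likes   [V -> X S likes]
mul X S likes likes ⇒ mul X likes S likes likes   [X -> X likes]
mul X likes S likes likes ⇒ mul likes likes S likes likes   [X -> likes]
mul likes likes S likes likes ⇒ mul likes likes north likes likes   [S -> north]

S ⇒ V ⇒ X S likes ⇒ mul S likes ⇒ mul V likes ⇒ mul X S likes likes ⇒ mul X likes S likes likes ⇒ mul likes likes S likes likes ⇒ mul likes likes north likes likes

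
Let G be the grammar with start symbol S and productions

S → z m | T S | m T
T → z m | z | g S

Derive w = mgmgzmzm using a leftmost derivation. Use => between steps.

S => mT => mgS => mgmT => mgmgS => mgmgTS => mgmgzS => mgmgzmT => mgmgzmzm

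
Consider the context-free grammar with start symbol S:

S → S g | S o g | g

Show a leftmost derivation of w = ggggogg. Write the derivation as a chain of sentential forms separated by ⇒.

S ⇒ Sg   [S → S g]
Sg ⇒ Sogg   [S → S o g]
Sogg ⇒ Sgogg   [S → S g]
Sgogg ⇒ Sggogg   [S → S g]
Sggogg ⇒ Sgggogg   [S → S g]
Sgggogg ⇒ ggggogg   [S → g]

S ⇒ Sg ⇒ Sogg ⇒ Sgogg ⇒ Sggogg ⇒ Sgggogg ⇒ ggggogg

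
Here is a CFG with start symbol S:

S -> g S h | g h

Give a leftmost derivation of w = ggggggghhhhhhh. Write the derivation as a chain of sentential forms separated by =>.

S => gSh => ggShh => gggShhh => ggggShhhh => gggggShhhhh => ggggggShhhhhh => ggggggghhhhhhh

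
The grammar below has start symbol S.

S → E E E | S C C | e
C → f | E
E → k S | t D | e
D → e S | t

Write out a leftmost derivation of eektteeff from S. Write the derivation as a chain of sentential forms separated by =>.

S => SCC => EEECC => eEECC => eeECC => eekSCC => eekEEECC => eektDEECC => eekttEECC => eektteECC => eektteeCC => eektteefC => eektteeff

S => SCC   [S → S C C]
SCC => EEECC   [S → E E E]
EEECC => eEECC   [E → e]
eEECC => eeECC   [E → e]
eeECC => eekSCC   [E → k S]
eekSCC => eekEEECC   [S → E E E]
eekEEECC => eektDEECC   [E → t D]
eektDEECC => eekttEECC   [D → t]
eekttEECC => eektteECC   [E → e]
eektteECC => eektteeCC   [E → e]
eektteeCC => eektteefC   [C → f]
eektteefC => eektteeff   [C → f]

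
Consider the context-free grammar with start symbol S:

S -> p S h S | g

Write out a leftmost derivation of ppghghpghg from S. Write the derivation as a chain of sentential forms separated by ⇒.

S ⇒ pShS ⇒ ppShShS ⇒ ppghShS ⇒ ppghghS ⇒ ppghghpShS ⇒ ppghghpghS ⇒ ppghghpghg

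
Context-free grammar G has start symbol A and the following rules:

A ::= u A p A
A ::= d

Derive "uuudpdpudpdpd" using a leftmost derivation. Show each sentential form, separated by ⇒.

A ⇒ uApA   [A ::= u A p A]
uApA ⇒ uuApApA   [A ::= u A p A]
uuApApA ⇒ uuuApApApA   [A ::= u A p A]
uuuApApApA ⇒ uuudpApApA   [A ::= d]
uuudpApApA ⇒ uuudpdpApA   [A ::= d]
uuudpdpApA ⇒ uuudpdpuApApA   [A ::= u A p A]
uuudpdpuApApA ⇒ uuudpdpudpApA   [A ::= d]
uuudpdpudpApA ⇒ uuudpdpudpdpA   [A ::= d]
uuudpdpudpdpA ⇒ uuudpdpudpdpd   [A ::= d]

A ⇒ uApA ⇒ uuApApA ⇒ uuuApApApA ⇒ uuudpApApA ⇒ uuudpdpApA ⇒ uuudpdpuApApA ⇒ uuudpdpudpApA ⇒ uuudpdpudpdpA ⇒ uuudpdpudpdpd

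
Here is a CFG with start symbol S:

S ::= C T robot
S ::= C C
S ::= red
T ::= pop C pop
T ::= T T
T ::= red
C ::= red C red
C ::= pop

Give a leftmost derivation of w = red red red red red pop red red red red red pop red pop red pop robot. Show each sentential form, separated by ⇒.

S ⇒ C T robot ⇒ red C red T robot ⇒ red red C red red T robot ⇒ red red red C red red red T robot ⇒ red red red red C red red red red T robot ⇒ red red red red red C red red red red red T robot ⇒ red red red red red pop red red red red red T robot ⇒ red red red red red pop red red red red red pop C pop robot ⇒ red red red red red pop red red red red red pop red C red pop robot ⇒ red red red red red pop red red red red red pop red pop red pop robot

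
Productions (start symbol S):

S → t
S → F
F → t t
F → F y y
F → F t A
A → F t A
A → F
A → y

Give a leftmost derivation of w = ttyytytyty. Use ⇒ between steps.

S ⇒ F ⇒ FtA ⇒ FtAtA ⇒ FtAtAtA ⇒ FyytAtAtA ⇒ ttyytAtAtA ⇒ ttyytytAtA ⇒ ttyytytytA ⇒ ttyytytyty

S ⇒ F   [S → F]
F ⇒ FtA   [F → F t A]
FtA ⇒ FtAtA   [F → F t A]
FtAtA ⇒ FtAtAtA   [F → F t A]
FtAtAtA ⇒ FyytAtAtA   [F → F y y]
FyytAtAtA ⇒ ttyytAtAtA   [F → t t]
ttyytAtAtA ⇒ ttyytytAtA   [A → y]
ttyytytAtA ⇒ ttyytytytA   [A → y]
ttyytytytA ⇒ ttyytytyty   [A → y]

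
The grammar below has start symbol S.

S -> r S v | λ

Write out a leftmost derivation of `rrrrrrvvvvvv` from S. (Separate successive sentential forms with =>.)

S => rSv   [S -> r S v]
rSv => rrSvv   [S -> r S v]
rrSvv => rrrSvvv   [S -> r S v]
rrrSvvv => rrrrSvvvv   [S -> r S v]
rrrrSvvvv => rrrrrSvvvvv   [S -> r S v]
rrrrrSvvvvv => rrrrrrSvvvvvv   [S -> r S v]
rrrrrrSvvvvvv => rrrrrrvvvvvv   [S -> λ]

S => rSv => rrSvv => rrrSvvv => rrrrSvvvv => rrrrrSvvvvv => rrrrrrSvvvvvv => rrrrrrvvvvvv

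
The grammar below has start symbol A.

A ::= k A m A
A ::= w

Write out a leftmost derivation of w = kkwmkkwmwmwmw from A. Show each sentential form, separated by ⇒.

A ⇒ kAmA ⇒ kkAmAmA ⇒ kkwmAmA ⇒ kkwmkAmAmA ⇒ kkwmkkAmAmAmA ⇒ kkwmkkwmAmAmA ⇒ kkwmkkwmwmAmA ⇒ kkwmkkwmwmwmA ⇒ kkwmkkwmwmwmw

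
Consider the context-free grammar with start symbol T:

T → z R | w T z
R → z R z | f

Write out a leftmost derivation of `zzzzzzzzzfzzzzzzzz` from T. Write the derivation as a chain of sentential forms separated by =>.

T => zR   [T → z R]
zR => zzRz   [R → z R z]
zzRz => zzzRzz   [R → z R z]
zzzRzz => zzzzRzzz   [R → z R z]
zzzzRzzz => zzzzzRzzzz   [R → z R z]
zzzzzRzzzz => zzzzzzRzzzzz   [R → z R z]
zzzzzzRzzzzz => zzzzzzzRzzzzzz   [R → z R z]
zzzzzzzRzzzzzz => zzzzzzzzRzzzzzzz   [R → z R z]
zzzzzzzzRzzzzzzz => zzzzzzzzzRzzzzzzzz   [R → z R z]
zzzzzzzzzRzzzzzzzz => zzzzzzzzzfzzzzzzzz   [R → f]

T => zR => zzRz => zzzRzz => zzzzRzzz => zzzzzRzzzz => zzzzzzRzzzzz => zzzzzzzRzzzzzz => zzzzzzzzRzzzzzzz => zzzzzzzzzRzzzzzzzz => zzzzzzzzzfzzzzzzzz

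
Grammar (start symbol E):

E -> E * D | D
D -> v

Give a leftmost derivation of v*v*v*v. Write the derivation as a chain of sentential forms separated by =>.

E => E*D   [E -> E * D]
E*D => E*D*D   [E -> E * D]
E*D*D => E*D*D*D   [E -> E * D]
E*D*D*D => D*D*D*D   [E -> D]
D*D*D*D => v*D*D*D   [D -> v]
v*D*D*D => v*v*D*D   [D -> v]
v*v*D*D => v*v*v*D   [D -> v]
v*v*v*D => v*v*v*v   [D -> v]

E=>E*D=>E*D*D=>E*D*D*D=>D*D*D*D=>v*D*D*D=>v*v*D*D=>v*v*v*D=>v*v*v*v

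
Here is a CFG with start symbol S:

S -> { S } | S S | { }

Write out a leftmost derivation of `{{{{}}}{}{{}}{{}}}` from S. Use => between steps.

S => {S}   [S -> { S }]
{S} => {SS}   [S -> S S]
{SS} => {{S}S}   [S -> { S }]
{{S}S} => {{{S}}S}   [S -> { S }]
{{{S}}S} => {{{{}}}S}   [S -> { }]
{{{{}}}S} => {{{{}}}SS}   [S -> S S]
{{{{}}}SS} => {{{{}}}SSS}   [S -> S S]
{{{{}}}SSS} => {{{{}}}{}SS}   [S -> { }]
{{{{}}}{}SS} => {{{{}}}{}{S}S}   [S -> { S }]
{{{{}}}{}{S}S} => {{{{}}}{}{{}}S}   [S -> { }]
{{{{}}}{}{{}}S} => {{{{}}}{}{{}}{S}}   [S -> { S }]
{{{{}}}{}{{}}{S}} => {{{{}}}{}{{}}{{}}}   [S -> { }]

S => {S} => {SS} => {{S}S} => {{{S}}S} => {{{{}}}S} => {{{{}}}SS} => {{{{}}}SSS} => {{{{}}}{}SS} => {{{{}}}{}{S}S} => {{{{}}}{}{{}}S} => {{{{}}}{}{{}}{S}} => {{{{}}}{}{{}}{{}}}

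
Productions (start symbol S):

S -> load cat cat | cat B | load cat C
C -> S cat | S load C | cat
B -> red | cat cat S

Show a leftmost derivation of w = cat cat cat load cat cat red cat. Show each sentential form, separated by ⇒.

S ⇒ cat B ⇒ cat cat cat S ⇒ cat cat cat load cat C ⇒ cat cat cat load cat S cat ⇒ cat cat cat load cat cat B cat ⇒ cat cat cat load cat cat red cat

S ⇒ cat B   [S -> cat B]
cat B ⇒ cat cat cat S   [B -> cat cat S]
cat cat cat S ⇒ cat cat cat load cat C   [S -> load cat C]
cat cat cat load cat C ⇒ cat cat cat load cat S cat   [C -> S cat]
cat cat cat load cat S cat ⇒ cat cat cat load cat cat B cat   [S -> cat B]
cat cat cat load cat cat B cat ⇒ cat cat cat load cat cat red cat   [B -> red]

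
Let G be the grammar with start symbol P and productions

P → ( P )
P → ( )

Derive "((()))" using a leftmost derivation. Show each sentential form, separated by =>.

P => (P)   [P → ( P )]
(P) => ((P))   [P → ( P )]
((P)) => ((()))   [P → ( )]

P => (P) => ((P)) => ((()))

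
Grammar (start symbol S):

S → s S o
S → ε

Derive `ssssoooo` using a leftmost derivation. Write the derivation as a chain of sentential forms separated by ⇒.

S⇒sSo⇒ssSoo⇒sssSooo⇒ssssSoooo⇒ssssoooo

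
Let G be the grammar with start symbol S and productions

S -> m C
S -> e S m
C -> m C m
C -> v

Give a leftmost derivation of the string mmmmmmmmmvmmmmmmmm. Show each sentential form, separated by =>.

S => mC => mmCm => mmmCmm => mmmmCmmm => mmmmmCmmmm => mmmmmmCmmmmm => mmmmmmmCmmmmmm => mmmmmmmmCmmmmmmm => mmmmmmmmmCmmmmmmmm => mmmmmmmmmvmmmmmmmm

S => mC   [S -> m C]
mC => mmCm   [C -> m C m]
mmCm => mmmCmm   [C -> m C m]
mmmCmm => mmmmCmmm   [C -> m C m]
mmmmCmmm => mmmmmCmmmm   [C -> m C m]
mmmmmCmmmm => mmmmmmCmmmmm   [C -> m C m]
mmmmmmCmmmmm => mmmmmmmCmmmmmm   [C -> m C m]
mmmmmmmCmmmmmm => mmmmmmmmCmmmmmmm   [C -> m C m]
mmmmmmmmCmmmmmmm => mmmmmmmmmCmmmmmmmm   [C -> m C m]
mmmmmmmmmCmmmmmmmm => mmmmmmmmmvmmmmmmmm   [C -> v]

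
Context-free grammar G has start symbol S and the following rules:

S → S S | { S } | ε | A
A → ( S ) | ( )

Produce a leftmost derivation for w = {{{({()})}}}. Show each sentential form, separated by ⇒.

S ⇒ {S} ⇒ {{S}} ⇒ {{{S}}} ⇒ {{{SS}}} ⇒ {{{AS}}} ⇒ {{{(S)S}}} ⇒ {{{(SS)S}}} ⇒ {{{({S}S)S}}} ⇒ {{{({SS}S)S}}} ⇒ {{{({AS}S)S}}} ⇒ {{{({()S}S)S}}} ⇒ {{{({()}S)S}}} ⇒ {{{({()})S}}} ⇒ {{{({()})}}}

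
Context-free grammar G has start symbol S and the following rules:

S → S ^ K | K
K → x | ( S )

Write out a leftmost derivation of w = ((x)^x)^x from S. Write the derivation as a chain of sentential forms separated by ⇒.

S ⇒ S^K ⇒ K^K ⇒ (S)^K ⇒ (S^K)^K ⇒ (K^K)^K ⇒ ((S)^K)^K ⇒ ((K)^K)^K ⇒ ((x)^K)^K ⇒ ((x)^x)^K ⇒ ((x)^x)^x

S ⇒ S^K   [S → S ^ K]
S^K ⇒ K^K   [S → K]
K^K ⇒ (S)^K   [K → ( S )]
(S)^K ⇒ (S^K)^K   [S → S ^ K]
(S^K)^K ⇒ (K^K)^K   [S → K]
(K^K)^K ⇒ ((S)^K)^K   [K → ( S )]
((S)^K)^K ⇒ ((K)^K)^K   [S → K]
((K)^K)^K ⇒ ((x)^K)^K   [K → x]
((x)^K)^K ⇒ ((x)^x)^K   [K → x]
((x)^x)^K ⇒ ((x)^x)^x   [K → x]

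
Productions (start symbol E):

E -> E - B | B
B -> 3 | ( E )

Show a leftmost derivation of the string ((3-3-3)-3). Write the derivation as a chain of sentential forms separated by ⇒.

E ⇒ B ⇒ (E) ⇒ (E-B) ⇒ (B-B) ⇒ ((E)-B) ⇒ ((E-B)-B) ⇒ ((E-B-B)-B) ⇒ ((B-B-B)-B) ⇒ ((3-B-B)-B) ⇒ ((3-3-B)-B) ⇒ ((3-3-3)-B) ⇒ ((3-3-3)-3)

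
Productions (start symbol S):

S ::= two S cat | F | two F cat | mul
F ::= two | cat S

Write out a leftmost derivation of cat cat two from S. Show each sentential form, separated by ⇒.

S ⇒ F ⇒ cat S ⇒ cat F ⇒ cat cat S ⇒ cat cat F ⇒ cat cat two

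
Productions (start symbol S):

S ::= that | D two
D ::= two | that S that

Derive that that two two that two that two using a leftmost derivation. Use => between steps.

S => D two => that S that two => that D two that two => that that S that two that two => that that D two that two that two => that that two two that two that two

S => D two   [S ::= D two]
D two => that S that two   [D ::= that S that]
that S that two => that D two that two   [S ::= D two]
that D two that two => that that S that two that two   [D ::= that S that]
that that S that two that two => that that D two that two that two   [S ::= D two]
that that D two that two that two => that that two two that two that two   [D ::= two]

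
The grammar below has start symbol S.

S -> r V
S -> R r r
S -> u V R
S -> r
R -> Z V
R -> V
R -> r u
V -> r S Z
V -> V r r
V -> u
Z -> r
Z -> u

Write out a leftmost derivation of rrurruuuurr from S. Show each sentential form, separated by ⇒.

S ⇒ Rrr ⇒ ZVrr ⇒ rVrr ⇒ rrSZrr ⇒ rruVRZrr ⇒ rrurSZRZrr ⇒ rrurrZRZrr ⇒ rrurruRZrr ⇒ rrurruZVZrr ⇒ rrurruuVZrr ⇒ rrurruuuZrr ⇒ rrurruuuurr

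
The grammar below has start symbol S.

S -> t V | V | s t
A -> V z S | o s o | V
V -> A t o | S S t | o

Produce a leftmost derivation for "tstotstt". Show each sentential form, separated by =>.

S => tV   [S -> t V]
tV => tSSt   [V -> S S t]
tSSt => tVSt   [S -> V]
tVSt => tSStSt   [V -> S S t]
tSStSt => tstStSt   [S -> s t]
tstStSt => tstVtSt   [S -> V]
tstVtSt => tstotSt   [V -> o]
tstotSt => tstotstt   [S -> s t]

S => tV => tSSt => tVSt => tSStSt => tstStSt => tstVtSt => tstotSt => tstotstt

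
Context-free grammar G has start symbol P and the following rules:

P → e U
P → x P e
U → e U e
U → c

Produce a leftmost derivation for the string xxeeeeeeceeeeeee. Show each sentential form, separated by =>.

P => xPe => xxPee => xxeUee => xxeeUeee => xxeeeUeeee => xxeeeeUeeeee => xxeeeeeUeeeeee => xxeeeeeeUeeeeeee => xxeeeeeeceeeeeee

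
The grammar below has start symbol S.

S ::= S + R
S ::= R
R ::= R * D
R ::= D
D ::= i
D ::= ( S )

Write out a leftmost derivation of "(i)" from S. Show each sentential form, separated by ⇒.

S ⇒ R   [S ::= R]
R ⇒ D   [R ::= D]
D ⇒ (S)   [D ::= ( S )]
(S) ⇒ (R)   [S ::= R]
(R) ⇒ (D)   [R ::= D]
(D) ⇒ (i)   [D ::= i]

S ⇒ R ⇒ D ⇒ (S) ⇒ (R) ⇒ (D) ⇒ (i)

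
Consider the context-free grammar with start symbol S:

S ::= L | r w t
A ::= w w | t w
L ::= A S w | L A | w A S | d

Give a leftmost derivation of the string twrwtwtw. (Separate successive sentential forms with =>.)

S => L => LA => ASwA => twSwA => twrwtwA => twrwtwtw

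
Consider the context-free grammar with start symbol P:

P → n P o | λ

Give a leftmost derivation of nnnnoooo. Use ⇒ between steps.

P ⇒ nPo ⇒ nnPoo ⇒ nnnPooo ⇒ nnnnPoooo ⇒ nnnnoooo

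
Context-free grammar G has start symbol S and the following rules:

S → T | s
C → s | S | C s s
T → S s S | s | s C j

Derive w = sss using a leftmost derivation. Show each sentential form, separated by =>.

S => T => SsS => ssS => sss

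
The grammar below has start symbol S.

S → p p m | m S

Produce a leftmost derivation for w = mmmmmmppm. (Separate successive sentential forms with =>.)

S => mS => mmS => mmmS => mmmmS => mmmmmS => mmmmmmS => mmmmmmppm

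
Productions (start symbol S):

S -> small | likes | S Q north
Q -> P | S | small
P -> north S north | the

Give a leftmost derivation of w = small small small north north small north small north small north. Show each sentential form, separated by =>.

S => S Q north   [S -> S Q north]
S Q north => S Q north Q north   [S -> S Q north]
S Q north Q north => S Q north Q north Q north   [S -> S Q north]
S Q north Q north Q north => S Q north Q north Q north Q north   [S -> S Q north]
S Q north Q north Q north Q north => small Q north Q north Q north Q north   [S -> small]
small Q north Q north Q north Q north => small S north Q north Q north Q north   [Q -> S]
small S north Q north Q north Q north => small S Q north north Q north Q north Q north   [S -> S Q north]
small S Q north north Q north Q north Q north => small small Q north north Q north Q north Q north   [S -> small]
small small Q north north Q north Q north Q north => small small small north north Q north Q north Q north   [Q -> small]
small small small north north Q north Q north Q north => small small small north north small north Q north Q north   [Q -> small]
small small small north north small north Q north Q north => small small small north north small north small north Q north   [Q -> small]
small small small north north small north small north Q north => small small small north north small north small north small north   [Q -> small]

S => S Q north => S Q north Q north => S Q north Q north Q north => S Q north Q north Q north Q north => small Q north Q north Q north Q north => small S north Q north Q north Q north => small S Q north north Q north Q north Q north => small small Q north north Q north Q north Q north => small small small north north Q north Q north Q north => small small small north north small north Q north Q north => small small small north north small north small north Q north => small small small north north small north small north small north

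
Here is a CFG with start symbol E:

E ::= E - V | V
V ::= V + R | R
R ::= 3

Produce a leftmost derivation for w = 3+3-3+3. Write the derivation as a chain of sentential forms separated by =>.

E => E-V => V-V => V+R-V => R+R-V => 3+R-V => 3+3-V => 3+3-V+R => 3+3-R+R => 3+3-3+R => 3+3-3+3

E => E-V   [E ::= E - V]
E-V => V-V   [E ::= V]
V-V => V+R-V   [V ::= V + R]
V+R-V => R+R-V   [V ::= R]
R+R-V => 3+R-V   [R ::= 3]
3+R-V => 3+3-V   [R ::= 3]
3+3-V => 3+3-V+R   [V ::= V + R]
3+3-V+R => 3+3-R+R   [V ::= R]
3+3-R+R => 3+3-3+R   [R ::= 3]
3+3-3+R => 3+3-3+3   [R ::= 3]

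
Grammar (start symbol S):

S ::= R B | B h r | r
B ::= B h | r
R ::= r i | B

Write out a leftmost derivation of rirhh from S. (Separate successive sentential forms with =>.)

S => RB   [S ::= R B]
RB => riB   [R ::= r i]
riB => riBh   [B ::= B h]
riBh => riBhh   [B ::= B h]
riBhh => rirhh   [B ::= r]

S=>RB=>riB=>riBh=>riBhh=>rirhh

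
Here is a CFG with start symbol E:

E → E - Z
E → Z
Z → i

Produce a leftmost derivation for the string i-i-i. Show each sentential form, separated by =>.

E=>E-Z=>E-Z-Z=>Z-Z-Z=>i-Z-Z=>i-i-Z=>i-i-i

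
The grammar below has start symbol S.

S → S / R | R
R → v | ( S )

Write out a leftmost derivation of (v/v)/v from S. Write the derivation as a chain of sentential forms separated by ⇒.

S⇒S/R⇒R/R⇒(S)/R⇒(S/R)/R⇒(R/R)/R⇒(v/R)/R⇒(v/v)/R⇒(v/v)/v

S ⇒ S/R   [S → S / R]
S/R ⇒ R/R   [S → R]
R/R ⇒ (S)/R   [R → ( S )]
(S)/R ⇒ (S/R)/R   [S → S / R]
(S/R)/R ⇒ (R/R)/R   [S → R]
(R/R)/R ⇒ (v/R)/R   [R → v]
(v/R)/R ⇒ (v/v)/R   [R → v]
(v/v)/R ⇒ (v/v)/v   [R → v]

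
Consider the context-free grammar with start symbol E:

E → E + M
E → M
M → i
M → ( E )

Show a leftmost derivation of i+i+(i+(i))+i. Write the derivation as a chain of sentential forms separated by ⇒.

E ⇒ E+M ⇒ E+M+M ⇒ E+M+M+M ⇒ M+M+M+M ⇒ i+M+M+M ⇒ i+i+M+M ⇒ i+i+(E)+M ⇒ i+i+(E+M)+M ⇒ i+i+(M+M)+M ⇒ i+i+(i+M)+M ⇒ i+i+(i+(E))+M ⇒ i+i+(i+(M))+M ⇒ i+i+(i+(i))+M ⇒ i+i+(i+(i))+i

E ⇒ E+M   [E → E + M]
E+M ⇒ E+M+M   [E → E + M]
E+M+M ⇒ E+M+M+M   [E → E + M]
E+M+M+M ⇒ M+M+M+M   [E → M]
M+M+M+M ⇒ i+M+M+M   [M → i]
i+M+M+M ⇒ i+i+M+M   [M → i]
i+i+M+M ⇒ i+i+(E)+M   [M → ( E )]
i+i+(E)+M ⇒ i+i+(E+M)+M   [E → E + M]
i+i+(E+M)+M ⇒ i+i+(M+M)+M   [E → M]
i+i+(M+M)+M ⇒ i+i+(i+M)+M   [M → i]
i+i+(i+M)+M ⇒ i+i+(i+(E))+M   [M → ( E )]
i+i+(i+(E))+M ⇒ i+i+(i+(M))+M   [E → M]
i+i+(i+(M))+M ⇒ i+i+(i+(i))+M   [M → i]
i+i+(i+(i))+M ⇒ i+i+(i+(i))+i   [M → i]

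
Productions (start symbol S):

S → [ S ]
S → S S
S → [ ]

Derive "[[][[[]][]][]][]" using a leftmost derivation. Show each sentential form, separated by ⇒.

S ⇒ SS ⇒ [S]S ⇒ [SS]S ⇒ [[]S]S ⇒ [[]SS]S ⇒ [[][S]S]S ⇒ [[][SS]S]S ⇒ [[][[S]S]S]S ⇒ [[][[[]]S]S]S ⇒ [[][[[]][]]S]S ⇒ [[][[[]][]][]]S ⇒ [[][[[]][]][]][]

S ⇒ SS   [S → S S]
SS ⇒ [S]S   [S → [ S ]]
[S]S ⇒ [SS]S   [S → S S]
[SS]S ⇒ [[]S]S   [S → [ ]]
[[]S]S ⇒ [[]SS]S   [S → S S]
[[]SS]S ⇒ [[][S]S]S   [S → [ S ]]
[[][S]S]S ⇒ [[][SS]S]S   [S → S S]
[[][SS]S]S ⇒ [[][[S]S]S]S   [S → [ S ]]
[[][[S]S]S]S ⇒ [[][[[]]S]S]S   [S → [ ]]
[[][[[]]S]S]S ⇒ [[][[[]][]]S]S   [S → [ ]]
[[][[[]][]]S]S ⇒ [[][[[]][]][]]S   [S → [ ]]
[[][[[]][]][]]S ⇒ [[][[[]][]][]][]   [S → [ ]]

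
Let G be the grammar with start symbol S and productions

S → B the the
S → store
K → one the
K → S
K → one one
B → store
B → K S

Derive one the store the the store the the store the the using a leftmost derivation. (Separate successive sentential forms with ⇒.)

S ⇒ B the the   [S → B the the]
B the the ⇒ K S the the   [B → K S]
K S the the ⇒ S S the the   [K → S]
S S the the ⇒ B the the S the the   [S → B the the]
B the the S the the ⇒ K S the the S the the   [B → K S]
K S the the S the the ⇒ S S the the S the the   [K → S]
S S the the S the the ⇒ B the the S the the S the the   [S → B the the]
B the the S the the S the the ⇒ K S the the S the the S the the   [B → K S]
K S the the S the the S the the ⇒ one the S the the S the the S the the   [K → one the]
one the S the the S the the S the the ⇒ one the store the the S the the S the the   [S → store]
one the store the the S the the S the the ⇒ one the store the the store the the S the the   [S → store]
one the store the the store the the S the the ⇒ one the store the the store the the store the the   [S → store]

S ⇒ B the the ⇒ K S the the ⇒ S S the the ⇒ B the the S the the ⇒ K S the the S the the ⇒ S S the the S the the ⇒ B the the S the the S the the ⇒ K S the the S the the S the the ⇒ one the S the the S the the S the the ⇒ one the store the the S the the S the the ⇒ one the store the the store the the S the the ⇒ one the store the the store the the store the the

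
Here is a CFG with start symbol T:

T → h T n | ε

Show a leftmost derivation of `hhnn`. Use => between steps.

T => hTn => hhTnn => hhnn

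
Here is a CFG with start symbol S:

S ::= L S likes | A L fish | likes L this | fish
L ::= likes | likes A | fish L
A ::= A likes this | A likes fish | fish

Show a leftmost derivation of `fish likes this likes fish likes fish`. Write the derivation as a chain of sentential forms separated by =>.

S => A L fish => A likes fish L fish => A likes this likes fish L fish => fish likes this likes fish L fish => fish likes this likes fish likes fish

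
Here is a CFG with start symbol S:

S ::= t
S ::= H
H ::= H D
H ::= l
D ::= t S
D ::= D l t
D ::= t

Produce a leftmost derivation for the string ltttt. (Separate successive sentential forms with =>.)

S=>H=>HD=>HDD=>HDDD=>lDDD=>ltSDD=>lttDD=>ltttD=>ltttt

S => H   [S ::= H]
H => HD   [H ::= H D]
HD => HDD   [H ::= H D]
HDD => HDDD   [H ::= H D]
HDDD => lDDD   [H ::= l]
lDDD => ltSDD   [D ::= t S]
ltSDD => lttDD   [S ::= t]
lttDD => ltttD   [D ::= t]
ltttD => ltttt   [D ::= t]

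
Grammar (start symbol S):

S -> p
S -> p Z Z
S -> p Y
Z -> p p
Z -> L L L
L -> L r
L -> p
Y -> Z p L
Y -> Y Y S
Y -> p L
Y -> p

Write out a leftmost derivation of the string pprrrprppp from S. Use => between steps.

S => pZZ   [S -> p Z Z]
pZZ => pLLLZ   [Z -> L L L]
pLLLZ => pLrLLZ   [L -> L r]
pLrLLZ => pLrrLLZ   [L -> L r]
pLrrLLZ => pLrrrLLZ   [L -> L r]
pLrrrLLZ => pprrrLLZ   [L -> p]
pprrrLLZ => pprrrLrLZ   [L -> L r]
pprrrLrLZ => pprrrprLZ   [L -> p]
pprrrprLZ => pprrrprpZ   [L -> p]
pprrrprpZ => pprrrprppp   [Z -> p p]

S => pZZ => pLLLZ => pLrLLZ => pLrrLLZ => pLrrrLLZ => pprrrLLZ => pprrrLrLZ => pprrrprLZ => pprrrprpZ => pprrrprppp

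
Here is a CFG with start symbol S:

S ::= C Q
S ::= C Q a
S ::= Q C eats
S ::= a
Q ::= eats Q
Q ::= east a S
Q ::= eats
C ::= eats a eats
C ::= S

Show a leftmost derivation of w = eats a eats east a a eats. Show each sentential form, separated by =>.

S => C Q => S Q => C Q Q => eats a eats Q Q => eats a eats east a S Q => eats a eats east a a Q => eats a eats east a a eats

S => C Q   [S ::= C Q]
C Q => S Q   [C ::= S]
S Q => C Q Q   [S ::= C Q]
C Q Q => eats a eats Q Q   [C ::= eats a eats]
eats a eats Q Q => eats a eats east a S Q   [Q ::= east a S]
eats a eats east a S Q => eats a eats east a a Q   [S ::= a]
eats a eats east a a Q => eats a eats east a a eats   [Q ::= eats]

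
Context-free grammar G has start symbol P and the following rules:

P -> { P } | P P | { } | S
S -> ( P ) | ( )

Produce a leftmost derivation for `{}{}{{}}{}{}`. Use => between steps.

P => PP => {}P => {}PP => {}PPP => {}{}PP => {}{}PPP => {}{}{P}PP => {}{}{{}}PP => {}{}{{}}{}P => {}{}{{}}{}{}

P => PP   [P -> P P]
PP => {}P   [P -> { }]
{}P => {}PP   [P -> P P]
{}PP => {}PPP   [P -> P P]
{}PPP => {}{}PP   [P -> { }]
{}{}PP => {}{}PPP   [P -> P P]
{}{}PPP => {}{}{P}PP   [P -> { P }]
{}{}{P}PP => {}{}{{}}PP   [P -> { }]
{}{}{{}}PP => {}{}{{}}{}P   [P -> { }]
{}{}{{}}{}P => {}{}{{}}{}{}   [P -> { }]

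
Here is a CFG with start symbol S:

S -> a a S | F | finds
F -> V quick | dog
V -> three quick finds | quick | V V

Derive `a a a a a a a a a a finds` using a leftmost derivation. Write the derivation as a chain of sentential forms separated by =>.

S => a a S => a a a a S => a a a a a a S => a a a a a a a a S => a a a a a a a a a a S => a a a a a a a a a a finds

S => a a S   [S -> a a S]
a a S => a a a a S   [S -> a a S]
a a a a S => a a a a a a S   [S -> a a S]
a a a a a a S => a a a a a a a a S   [S -> a a S]
a a a a a a a a S => a a a a a a a a a a S   [S -> a a S]
a a a a a a a a a a S => a a a a a a a a a a finds   [S -> finds]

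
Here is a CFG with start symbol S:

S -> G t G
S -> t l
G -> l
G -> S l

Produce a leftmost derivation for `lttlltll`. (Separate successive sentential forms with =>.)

S => GtG   [S -> G t G]
GtG => ltG   [G -> l]
ltG => ltSl   [G -> S l]
ltSl => ltGtGl   [S -> G t G]
ltGtGl => ltSltGl   [G -> S l]
ltSltGl => lttlltGl   [S -> t l]
lttlltGl => lttlltll   [G -> l]

S=>GtG=>ltG=>ltSl=>ltGtGl=>ltSltGl=>lttlltGl=>lttlltll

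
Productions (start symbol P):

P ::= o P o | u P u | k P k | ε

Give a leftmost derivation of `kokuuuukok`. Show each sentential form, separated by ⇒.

P ⇒ kPk ⇒ koPok ⇒ kokPkok ⇒ kokuPukok ⇒ kokuuPuukok ⇒ kokuuuukok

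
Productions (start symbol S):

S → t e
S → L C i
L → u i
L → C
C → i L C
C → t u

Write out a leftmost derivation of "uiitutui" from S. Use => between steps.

S=>LCi=>uiCi=>uiiLCi=>uiiCCi=>uiituCi=>uiitutui

S => LCi   [S → L C i]
LCi => uiCi   [L → u i]
uiCi => uiiLCi   [C → i L C]
uiiLCi => uiiCCi   [L → C]
uiiCCi => uiituCi   [C → t u]
uiituCi => uiitutui   [C → t u]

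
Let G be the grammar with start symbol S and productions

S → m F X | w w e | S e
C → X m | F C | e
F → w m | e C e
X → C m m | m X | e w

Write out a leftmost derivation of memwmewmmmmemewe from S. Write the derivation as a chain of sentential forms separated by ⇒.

S ⇒ Se ⇒ mFXe ⇒ meCeXe ⇒ meXmeXe ⇒ memXmeXe ⇒ memCmmmeXe ⇒ memFCmmmeXe ⇒ memwmCmmmeXe ⇒ memwmXmmmmeXe ⇒ memwmewmmmmeXe ⇒ memwmewmmmmemXe ⇒ memwmewmmmmemewe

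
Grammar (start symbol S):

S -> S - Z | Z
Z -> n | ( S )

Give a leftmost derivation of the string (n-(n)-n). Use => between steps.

S => Z => (S) => (S-Z) => (S-Z-Z) => (Z-Z-Z) => (n-Z-Z) => (n-(S)-Z) => (n-(Z)-Z) => (n-(n)-Z) => (n-(n)-n)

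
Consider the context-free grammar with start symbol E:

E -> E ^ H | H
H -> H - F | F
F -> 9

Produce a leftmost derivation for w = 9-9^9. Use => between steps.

E=>E^H=>H^H=>H-F^H=>F-F^H=>9-F^H=>9-9^H=>9-9^F=>9-9^9

E => E^H   [E -> E ^ H]
E^H => H^H   [E -> H]
H^H => H-F^H   [H -> H - F]
H-F^H => F-F^H   [H -> F]
F-F^H => 9-F^H   [F -> 9]
9-F^H => 9-9^H   [F -> 9]
9-9^H => 9-9^F   [H -> F]
9-9^F => 9-9^9   [F -> 9]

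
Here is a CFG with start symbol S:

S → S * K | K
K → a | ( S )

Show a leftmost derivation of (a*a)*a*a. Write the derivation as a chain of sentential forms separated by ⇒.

S ⇒ S*K ⇒ S*K*K ⇒ K*K*K ⇒ (S)*K*K ⇒ (S*K)*K*K ⇒ (K*K)*K*K ⇒ (a*K)*K*K ⇒ (a*a)*K*K ⇒ (a*a)*a*K ⇒ (a*a)*a*a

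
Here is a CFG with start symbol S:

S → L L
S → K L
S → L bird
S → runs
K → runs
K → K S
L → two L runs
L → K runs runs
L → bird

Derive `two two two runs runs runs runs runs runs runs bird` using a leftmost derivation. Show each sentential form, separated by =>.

S => L bird   [S → L bird]
L bird => two L runs bird   [L → two L runs]
two L runs bird => two two L runs runs bird   [L → two L runs]
two two L runs runs bird => two two two L runs runs runs bird   [L → two L runs]
two two two L runs runs runs bird => two two two K runs runs runs runs runs bird   [L → K runs runs]
two two two K runs runs runs runs runs bird => two two two K S runs runs runs runs runs bird   [K → K S]
two two two K S runs runs runs runs runs bird => two two two runs S runs runs runs runs runs bird   [K → runs]
two two two runs S runs runs runs runs runs bird => two two two runs runs runs runs runs runs runs bird   [S → runs]

S => L bird => two L runs bird => two two L runs runs bird => two two two L runs runs runs bird => two two two K runs runs runs runs runs bird => two two two K S runs runs runs runs runs bird => two two two runs S runs runs runs runs runs bird => two two two runs runs runs runs runs runs runs bird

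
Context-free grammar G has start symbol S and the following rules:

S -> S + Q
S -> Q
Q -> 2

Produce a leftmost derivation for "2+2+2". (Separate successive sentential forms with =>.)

S => S+Q   [S -> S + Q]
S+Q => S+Q+Q   [S -> S + Q]
S+Q+Q => Q+Q+Q   [S -> Q]
Q+Q+Q => 2+Q+Q   [Q -> 2]
2+Q+Q => 2+2+Q   [Q -> 2]
2+2+Q => 2+2+2   [Q -> 2]

S => S+Q => S+Q+Q => Q+Q+Q => 2+Q+Q => 2+2+Q => 2+2+2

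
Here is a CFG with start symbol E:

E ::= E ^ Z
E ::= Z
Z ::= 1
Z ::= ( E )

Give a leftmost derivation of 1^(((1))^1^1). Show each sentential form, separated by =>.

E => E^Z   [E ::= E ^ Z]
E^Z => Z^Z   [E ::= Z]
Z^Z => 1^Z   [Z ::= 1]
1^Z => 1^(E)   [Z ::= ( E )]
1^(E) => 1^(E^Z)   [E ::= E ^ Z]
1^(E^Z) => 1^(E^Z^Z)   [E ::= E ^ Z]
1^(E^Z^Z) => 1^(Z^Z^Z)   [E ::= Z]
1^(Z^Z^Z) => 1^((E)^Z^Z)   [Z ::= ( E )]
1^((E)^Z^Z) => 1^((Z)^Z^Z)   [E ::= Z]
1^((Z)^Z^Z) => 1^(((E))^Z^Z)   [Z ::= ( E )]
1^(((E))^Z^Z) => 1^(((Z))^Z^Z)   [E ::= Z]
1^(((Z))^Z^Z) => 1^(((1))^Z^Z)   [Z ::= 1]
1^(((1))^Z^Z) => 1^(((1))^1^Z)   [Z ::= 1]
1^(((1))^1^Z) => 1^(((1))^1^1)   [Z ::= 1]

E => E^Z => Z^Z => 1^Z => 1^(E) => 1^(E^Z) => 1^(E^Z^Z) => 1^(Z^Z^Z) => 1^((E)^Z^Z) => 1^((Z)^Z^Z) => 1^(((E))^Z^Z) => 1^(((Z))^Z^Z) => 1^(((1))^Z^Z) => 1^(((1))^1^Z) => 1^(((1))^1^1)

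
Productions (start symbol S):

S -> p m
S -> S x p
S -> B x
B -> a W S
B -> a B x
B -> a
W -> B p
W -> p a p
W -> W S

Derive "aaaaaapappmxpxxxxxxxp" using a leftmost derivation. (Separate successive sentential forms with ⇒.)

S⇒Sxp⇒Bxxp⇒aBxxxp⇒aaBxxxxp⇒aaaBxxxxxp⇒aaaaBxxxxxxp⇒aaaaaBxxxxxxxp⇒aaaaaaWSxxxxxxxp⇒aaaaaapapSxxxxxxxp⇒aaaaaapapSxpxxxxxxxp⇒aaaaaapappmxpxxxxxxxp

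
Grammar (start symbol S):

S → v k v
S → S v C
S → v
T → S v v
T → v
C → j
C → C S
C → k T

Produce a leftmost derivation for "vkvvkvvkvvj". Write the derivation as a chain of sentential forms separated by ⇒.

S ⇒ SvC ⇒ SvCvC ⇒ SvCvCvC ⇒ vkvvCvCvC ⇒ vkvvkTvCvC ⇒ vkvvkvvCvC ⇒ vkvvkvvkTvC ⇒ vkvvkvvkvvC ⇒ vkvvkvvkvvj

S ⇒ SvC   [S → S v C]
SvC ⇒ SvCvC   [S → S v C]
SvCvC ⇒ SvCvCvC   [S → S v C]
SvCvCvC ⇒ vkvvCvCvC   [S → v k v]
vkvvCvCvC ⇒ vkvvkTvCvC   [C → k T]
vkvvkTvCvC ⇒ vkvvkvvCvC   [T → v]
vkvvkvvCvC ⇒ vkvvkvvkTvC   [C → k T]
vkvvkvvkTvC ⇒ vkvvkvvkvvC   [T → v]
vkvvkvvkvvC ⇒ vkvvkvvkvvj   [C → j]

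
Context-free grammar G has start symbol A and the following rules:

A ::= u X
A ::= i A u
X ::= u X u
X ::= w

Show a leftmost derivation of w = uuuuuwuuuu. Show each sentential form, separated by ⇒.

A ⇒ uX ⇒ uuXu ⇒ uuuXuu ⇒ uuuuXuuu ⇒ uuuuuXuuuu ⇒ uuuuuwuuuu

A ⇒ uX   [A ::= u X]
uX ⇒ uuXu   [X ::= u X u]
uuXu ⇒ uuuXuu   [X ::= u X u]
uuuXuu ⇒ uuuuXuuu   [X ::= u X u]
uuuuXuuu ⇒ uuuuuXuuuu   [X ::= u X u]
uuuuuXuuuu ⇒ uuuuuwuuuu   [X ::= w]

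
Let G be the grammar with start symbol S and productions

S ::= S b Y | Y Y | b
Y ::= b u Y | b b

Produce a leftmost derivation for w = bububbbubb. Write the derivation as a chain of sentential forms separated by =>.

S => YY => buYY => bubuYY => bububbY => bububbbuY => bububbbubb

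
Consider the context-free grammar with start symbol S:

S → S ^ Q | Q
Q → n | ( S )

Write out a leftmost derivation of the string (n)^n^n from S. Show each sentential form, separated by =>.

S => S^Q   [S → S ^ Q]
S^Q => S^Q^Q   [S → S ^ Q]
S^Q^Q => Q^Q^Q   [S → Q]
Q^Q^Q => (S)^Q^Q   [Q → ( S )]
(S)^Q^Q => (Q)^Q^Q   [S → Q]
(Q)^Q^Q => (n)^Q^Q   [Q → n]
(n)^Q^Q => (n)^n^Q   [Q → n]
(n)^n^Q => (n)^n^n   [Q → n]

S=>S^Q=>S^Q^Q=>Q^Q^Q=>(S)^Q^Q=>(Q)^Q^Q=>(n)^Q^Q=>(n)^n^Q=>(n)^n^n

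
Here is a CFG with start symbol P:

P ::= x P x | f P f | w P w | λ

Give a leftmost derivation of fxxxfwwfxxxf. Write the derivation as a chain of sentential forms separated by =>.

P => fPf   [P ::= f P f]
fPf => fxPxf   [P ::= x P x]
fxPxf => fxxPxxf   [P ::= x P x]
fxxPxxf => fxxxPxxxf   [P ::= x P x]
fxxxPxxxf => fxxxfPfxxxf   [P ::= f P f]
fxxxfPfxxxf => fxxxfwPwfxxxf   [P ::= w P w]
fxxxfwPwfxxxf => fxxxfwwfxxxf   [P ::= λ]

P => fPf => fxPxf => fxxPxxf => fxxxPxxxf => fxxxfPfxxxf => fxxxfwPwfxxxf => fxxxfwwfxxxf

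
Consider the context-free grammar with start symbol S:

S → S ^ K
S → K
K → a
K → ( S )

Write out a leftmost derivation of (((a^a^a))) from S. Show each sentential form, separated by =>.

S => K => (S) => (K) => ((S)) => ((K)) => (((S))) => (((S^K))) => (((S^K^K))) => (((K^K^K))) => (((a^K^K))) => (((a^a^K))) => (((a^a^a)))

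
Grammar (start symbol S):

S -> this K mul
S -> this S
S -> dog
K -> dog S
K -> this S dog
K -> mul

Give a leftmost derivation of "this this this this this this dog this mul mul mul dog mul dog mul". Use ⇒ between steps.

S ⇒ this K mul   [S -> this K mul]
this K mul ⇒ this this S dog mul   [K -> this S dog]
this this S dog mul ⇒ this this this S dog mul   [S -> this S]
this this this S dog mul ⇒ this this this this K mul dog mul   [S -> this K mul]
this this this this K mul dog mul ⇒ this this this this this S dog mul dog mul   [K -> this S dog]
this this this this this S dog mul dog mul ⇒ this this this this this this K mul dog mul dog mul   [S -> this K mul]
this this this this this this K mul dog mul dog mul ⇒ this this this this this this dog S mul dog mul dog mul   [K -> dog S]
this this this this this this dog S mul dog mul dog mul ⇒ this this this this this this dog this K mul mul dog mul dog mul   [S -> this K mul]
this this this this this this dog this K mul mul dog mul dog mul ⇒ this this this this this this dog this mul mul mul dog mul dog mul   [K -> mul]

S ⇒ this K mul ⇒ this this S dog mul ⇒ this this this S dog mul ⇒ this this this this K mul dog mul ⇒ this this this this this S dog mul dog mul ⇒ this this this this this this K mul dog mul dog mul ⇒ this this this this this this dog S mul dog mul dog mul ⇒ this this this this this this dog this K mul mul dog mul dog mul ⇒ this this this this this this dog this mul mul mul dog mul dog mul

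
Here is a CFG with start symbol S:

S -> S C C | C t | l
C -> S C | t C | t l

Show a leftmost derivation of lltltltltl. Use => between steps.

S => SCC => SCCCC => lCCCC => lSCCCC => llCCCC => lltlCCC => lltltlCC => lltltltlC => lltltltltl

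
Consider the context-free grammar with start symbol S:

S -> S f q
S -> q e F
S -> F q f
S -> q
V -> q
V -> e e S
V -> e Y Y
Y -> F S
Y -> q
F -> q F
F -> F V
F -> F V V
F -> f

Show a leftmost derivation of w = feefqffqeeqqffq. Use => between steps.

S => Sfq => Fqffq => FVVqffq => fVVqffq => feeSVqffq => feeSfqVqffq => feeFqffqVqffq => feefqffqVqffq => feefqffqeeSqffq => feefqffqeeqqffq

S => Sfq   [S -> S f q]
Sfq => Fqffq   [S -> F q f]
Fqffq => FVVqffq   [F -> F V V]
FVVqffq => fVVqffq   [F -> f]
fVVqffq => feeSVqffq   [V -> e e S]
feeSVqffq => feeSfqVqffq   [S -> S f q]
feeSfqVqffq => feeFqffqVqffq   [S -> F q f]
feeFqffqVqffq => feefqffqVqffq   [F -> f]
feefqffqVqffq => feefqffqeeSqffq   [V -> e e S]
feefqffqeeSqffq => feefqffqeeqqffq   [S -> q]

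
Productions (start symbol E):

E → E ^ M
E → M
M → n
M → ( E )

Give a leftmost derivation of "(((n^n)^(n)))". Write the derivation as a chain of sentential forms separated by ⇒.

E ⇒ M ⇒ (E) ⇒ (M) ⇒ ((E)) ⇒ ((E^M)) ⇒ ((M^M)) ⇒ (((E)^M)) ⇒ (((E^M)^M)) ⇒ (((M^M)^M)) ⇒ (((n^M)^M)) ⇒ (((n^n)^M)) ⇒ (((n^n)^(E))) ⇒ (((n^n)^(M))) ⇒ (((n^n)^(n)))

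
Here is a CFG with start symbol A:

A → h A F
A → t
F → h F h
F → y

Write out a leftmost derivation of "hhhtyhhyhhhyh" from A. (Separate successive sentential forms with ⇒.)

A⇒hAF⇒hhAFF⇒hhhAFFF⇒hhhtFFF⇒hhhtyFF⇒hhhtyhFhF⇒hhhtyhhFhhF⇒hhhtyhhyhhF⇒hhhtyhhyhhhFh⇒hhhtyhhyhhhyh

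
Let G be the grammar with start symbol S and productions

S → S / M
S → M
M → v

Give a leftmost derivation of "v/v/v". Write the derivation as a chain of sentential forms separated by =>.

S => S/M   [S → S / M]
S/M => S/M/M   [S → S / M]
S/M/M => M/M/M   [S → M]
M/M/M => v/M/M   [M → v]
v/M/M => v/v/M   [M → v]
v/v/M => v/v/v   [M → v]

S=>S/M=>S/M/M=>M/M/M=>v/M/M=>v/v/M=>v/v/v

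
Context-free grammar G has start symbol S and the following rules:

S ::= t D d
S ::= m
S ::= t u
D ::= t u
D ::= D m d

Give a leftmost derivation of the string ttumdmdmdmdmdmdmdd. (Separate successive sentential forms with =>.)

S => tDd => tDmdd => tDmdmdd => tDmdmdmdd => tDmdmdmdmdd => tDmdmdmdmdmdd => tDmdmdmdmdmdmdd => tDmdmdmdmdmdmdmdd => ttumdmdmdmdmdmdmdd

S => tDd   [S ::= t D d]
tDd => tDmdd   [D ::= D m d]
tDmdd => tDmdmdd   [D ::= D m d]
tDmdmdd => tDmdmdmdd   [D ::= D m d]
tDmdmdmdd => tDmdmdmdmdd   [D ::= D m d]
tDmdmdmdmdd => tDmdmdmdmdmdd   [D ::= D m d]
tDmdmdmdmdmdd => tDmdmdmdmdmdmdd   [D ::= D m d]
tDmdmdmdmdmdmdd => tDmdmdmdmdmdmdmdd   [D ::= D m d]
tDmdmdmdmdmdmdmdd => ttumdmdmdmdmdmdmdd   [D ::= t u]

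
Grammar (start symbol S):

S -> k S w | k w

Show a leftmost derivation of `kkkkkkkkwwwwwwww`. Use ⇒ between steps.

S ⇒ kSw   [S -> k S w]
kSw ⇒ kkSww   [S -> k S w]
kkSww ⇒ kkkSwww   [S -> k S w]
kkkSwww ⇒ kkkkSwwww   [S -> k S w]
kkkkSwwww ⇒ kkkkkSwwwww   [S -> k S w]
kkkkkSwwwww ⇒ kkkkkkSwwwwww   [S -> k S w]
kkkkkkSwwwwww ⇒ kkkkkkkSwwwwwww   [S -> k S w]
kkkkkkkSwwwwwww ⇒ kkkkkkkkwwwwwwww   [S -> k w]

S⇒kSw⇒kkSww⇒kkkSwww⇒kkkkSwwww⇒kkkkkSwwwww⇒kkkkkkSwwwwww⇒kkkkkkkSwwwwwww⇒kkkkkkkkwwwwwwww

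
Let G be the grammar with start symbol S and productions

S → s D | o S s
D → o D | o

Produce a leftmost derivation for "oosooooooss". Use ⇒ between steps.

S ⇒ oSs ⇒ ooSss ⇒ oosDss ⇒ oosoDss ⇒ oosooDss ⇒ oosoooDss ⇒ oosooooDss ⇒ oosoooooDss ⇒ oosooooooss

S ⇒ oSs   [S → o S s]
oSs ⇒ ooSss   [S → o S s]
ooSss ⇒ oosDss   [S → s D]
oosDss ⇒ oosoDss   [D → o D]
oosoDss ⇒ oosooDss   [D → o D]
oosooDss ⇒ oosoooDss   [D → o D]
oosoooDss ⇒ oosooooDss   [D → o D]
oosooooDss ⇒ oosoooooDss   [D → o D]
oosoooooDss ⇒ oosooooooss   [D → o]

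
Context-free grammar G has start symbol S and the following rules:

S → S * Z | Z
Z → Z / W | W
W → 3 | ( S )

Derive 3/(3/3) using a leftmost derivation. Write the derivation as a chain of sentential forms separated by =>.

S => Z => Z/W => W/W => 3/W => 3/(S) => 3/(Z) => 3/(Z/W) => 3/(W/W) => 3/(3/W) => 3/(3/3)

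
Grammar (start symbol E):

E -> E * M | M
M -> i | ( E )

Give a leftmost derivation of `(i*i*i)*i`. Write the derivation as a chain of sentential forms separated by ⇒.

E ⇒ E*M ⇒ M*M ⇒ (E)*M ⇒ (E*M)*M ⇒ (E*M*M)*M ⇒ (M*M*M)*M ⇒ (i*M*M)*M ⇒ (i*i*M)*M ⇒ (i*i*i)*M ⇒ (i*i*i)*i

E ⇒ E*M   [E -> E * M]
E*M ⇒ M*M   [E -> M]
M*M ⇒ (E)*M   [M -> ( E )]
(E)*M ⇒ (E*M)*M   [E -> E * M]
(E*M)*M ⇒ (E*M*M)*M   [E -> E * M]
(E*M*M)*M ⇒ (M*M*M)*M   [E -> M]
(M*M*M)*M ⇒ (i*M*M)*M   [M -> i]
(i*M*M)*M ⇒ (i*i*M)*M   [M -> i]
(i*i*M)*M ⇒ (i*i*i)*M   [M -> i]
(i*i*i)*M ⇒ (i*i*i)*i   [M -> i]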